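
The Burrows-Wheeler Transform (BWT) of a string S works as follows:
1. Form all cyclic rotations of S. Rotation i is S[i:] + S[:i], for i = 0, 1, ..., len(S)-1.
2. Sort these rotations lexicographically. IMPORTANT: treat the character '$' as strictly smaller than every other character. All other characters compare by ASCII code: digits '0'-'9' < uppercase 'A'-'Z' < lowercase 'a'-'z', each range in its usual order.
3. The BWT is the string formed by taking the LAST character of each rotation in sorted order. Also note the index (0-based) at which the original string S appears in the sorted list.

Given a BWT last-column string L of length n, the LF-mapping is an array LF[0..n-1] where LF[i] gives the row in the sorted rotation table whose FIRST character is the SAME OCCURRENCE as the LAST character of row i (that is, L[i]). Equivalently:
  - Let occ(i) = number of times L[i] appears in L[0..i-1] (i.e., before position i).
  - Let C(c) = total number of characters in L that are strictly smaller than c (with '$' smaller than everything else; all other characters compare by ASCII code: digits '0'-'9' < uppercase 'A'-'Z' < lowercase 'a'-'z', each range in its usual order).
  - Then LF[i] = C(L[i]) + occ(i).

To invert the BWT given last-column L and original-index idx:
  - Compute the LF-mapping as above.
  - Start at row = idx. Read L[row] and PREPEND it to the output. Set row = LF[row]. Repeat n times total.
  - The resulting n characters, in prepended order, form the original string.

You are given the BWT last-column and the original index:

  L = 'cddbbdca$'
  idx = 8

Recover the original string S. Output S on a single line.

Answer: dcdadbbc$

Derivation:
LF mapping: 4 6 7 2 3 8 5 1 0
Walk LF starting at row 8, prepending L[row]:
  step 1: row=8, L[8]='$', prepend. Next row=LF[8]=0
  step 2: row=0, L[0]='c', prepend. Next row=LF[0]=4
  step 3: row=4, L[4]='b', prepend. Next row=LF[4]=3
  step 4: row=3, L[3]='b', prepend. Next row=LF[3]=2
  step 5: row=2, L[2]='d', prepend. Next row=LF[2]=7
  step 6: row=7, L[7]='a', prepend. Next row=LF[7]=1
  step 7: row=1, L[1]='d', prepend. Next row=LF[1]=6
  step 8: row=6, L[6]='c', prepend. Next row=LF[6]=5
  step 9: row=5, L[5]='d', prepend. Next row=LF[5]=8
Reversed output: dcdadbbc$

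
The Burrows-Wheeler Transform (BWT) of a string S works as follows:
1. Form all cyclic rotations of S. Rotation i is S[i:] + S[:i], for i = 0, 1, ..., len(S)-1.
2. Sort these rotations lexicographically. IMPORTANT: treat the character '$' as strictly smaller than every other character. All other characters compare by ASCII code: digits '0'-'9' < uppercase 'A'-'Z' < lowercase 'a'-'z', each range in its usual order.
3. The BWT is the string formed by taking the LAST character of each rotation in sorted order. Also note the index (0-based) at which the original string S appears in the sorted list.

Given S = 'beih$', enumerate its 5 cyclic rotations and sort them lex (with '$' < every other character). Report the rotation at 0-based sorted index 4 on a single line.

Answer: ih$be

Derivation:
All 5 rotations (rotation i = S[i:]+S[:i]):
  rot[0] = beih$
  rot[1] = eih$b
  rot[2] = ih$be
  rot[3] = h$bei
  rot[4] = $beih
Sorted (with $ < everything):
  sorted[0] = $beih
  sorted[1] = beih$
  sorted[2] = eih$b
  sorted[3] = h$bei
  sorted[4] = ih$be
sorted[4] = ih$be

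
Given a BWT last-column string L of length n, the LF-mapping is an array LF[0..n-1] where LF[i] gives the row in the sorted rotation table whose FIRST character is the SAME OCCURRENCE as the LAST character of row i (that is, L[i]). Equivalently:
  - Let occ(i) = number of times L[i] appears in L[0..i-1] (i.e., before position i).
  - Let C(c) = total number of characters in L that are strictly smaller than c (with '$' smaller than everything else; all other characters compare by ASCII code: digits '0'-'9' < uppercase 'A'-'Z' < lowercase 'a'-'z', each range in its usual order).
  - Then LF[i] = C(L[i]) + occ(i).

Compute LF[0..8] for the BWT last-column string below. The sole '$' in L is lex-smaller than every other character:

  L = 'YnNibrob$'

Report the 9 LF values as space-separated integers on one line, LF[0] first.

Char counts: '$':1, 'N':1, 'Y':1, 'b':2, 'i':1, 'n':1, 'o':1, 'r':1
C (first-col start): C('$')=0, C('N')=1, C('Y')=2, C('b')=3, C('i')=5, C('n')=6, C('o')=7, C('r')=8
L[0]='Y': occ=0, LF[0]=C('Y')+0=2+0=2
L[1]='n': occ=0, LF[1]=C('n')+0=6+0=6
L[2]='N': occ=0, LF[2]=C('N')+0=1+0=1
L[3]='i': occ=0, LF[3]=C('i')+0=5+0=5
L[4]='b': occ=0, LF[4]=C('b')+0=3+0=3
L[5]='r': occ=0, LF[5]=C('r')+0=8+0=8
L[6]='o': occ=0, LF[6]=C('o')+0=7+0=7
L[7]='b': occ=1, LF[7]=C('b')+1=3+1=4
L[8]='$': occ=0, LF[8]=C('$')+0=0+0=0

Answer: 2 6 1 5 3 8 7 4 0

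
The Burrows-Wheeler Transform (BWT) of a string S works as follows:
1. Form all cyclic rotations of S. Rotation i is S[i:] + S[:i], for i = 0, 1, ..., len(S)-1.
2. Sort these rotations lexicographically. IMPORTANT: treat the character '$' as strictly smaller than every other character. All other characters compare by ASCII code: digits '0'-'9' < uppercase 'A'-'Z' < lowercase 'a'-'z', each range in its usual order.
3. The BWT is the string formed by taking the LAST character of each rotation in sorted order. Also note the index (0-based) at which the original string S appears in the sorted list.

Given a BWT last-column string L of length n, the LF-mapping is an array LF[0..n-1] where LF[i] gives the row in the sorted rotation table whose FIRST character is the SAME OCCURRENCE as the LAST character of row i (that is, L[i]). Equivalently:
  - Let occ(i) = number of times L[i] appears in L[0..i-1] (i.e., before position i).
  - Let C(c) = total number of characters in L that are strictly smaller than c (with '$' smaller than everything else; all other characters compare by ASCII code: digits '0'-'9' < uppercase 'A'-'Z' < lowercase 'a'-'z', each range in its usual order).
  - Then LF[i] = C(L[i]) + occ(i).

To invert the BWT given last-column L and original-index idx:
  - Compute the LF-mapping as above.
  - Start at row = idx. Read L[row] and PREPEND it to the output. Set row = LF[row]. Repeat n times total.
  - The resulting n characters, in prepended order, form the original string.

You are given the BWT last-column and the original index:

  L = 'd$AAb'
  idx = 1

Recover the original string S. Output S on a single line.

LF mapping: 4 0 1 2 3
Walk LF starting at row 1, prepending L[row]:
  step 1: row=1, L[1]='$', prepend. Next row=LF[1]=0
  step 2: row=0, L[0]='d', prepend. Next row=LF[0]=4
  step 3: row=4, L[4]='b', prepend. Next row=LF[4]=3
  step 4: row=3, L[3]='A', prepend. Next row=LF[3]=2
  step 5: row=2, L[2]='A', prepend. Next row=LF[2]=1
Reversed output: AAbd$

Answer: AAbd$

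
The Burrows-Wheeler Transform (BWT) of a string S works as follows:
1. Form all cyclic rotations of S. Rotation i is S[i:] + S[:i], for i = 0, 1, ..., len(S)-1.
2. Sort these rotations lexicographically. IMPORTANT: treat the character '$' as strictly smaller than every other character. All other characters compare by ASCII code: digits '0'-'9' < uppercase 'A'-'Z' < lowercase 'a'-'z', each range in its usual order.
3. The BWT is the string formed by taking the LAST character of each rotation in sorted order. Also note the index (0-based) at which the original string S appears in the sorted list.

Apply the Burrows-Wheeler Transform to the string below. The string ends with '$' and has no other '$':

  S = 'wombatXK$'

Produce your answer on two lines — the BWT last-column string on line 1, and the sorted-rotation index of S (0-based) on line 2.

All 9 rotations (rotation i = S[i:]+S[:i]):
  rot[0] = wombatXK$
  rot[1] = ombatXK$w
  rot[2] = mbatXK$wo
  rot[3] = batXK$wom
  rot[4] = atXK$womb
  rot[5] = tXK$womba
  rot[6] = XK$wombat
  rot[7] = K$wombatX
  rot[8] = $wombatXK
Sorted (with $ < everything):
  sorted[0] = $wombatXK  (last char: 'K')
  sorted[1] = K$wombatX  (last char: 'X')
  sorted[2] = XK$wombat  (last char: 't')
  sorted[3] = atXK$womb  (last char: 'b')
  sorted[4] = batXK$wom  (last char: 'm')
  sorted[5] = mbatXK$wo  (last char: 'o')
  sorted[6] = ombatXK$w  (last char: 'w')
  sorted[7] = tXK$womba  (last char: 'a')
  sorted[8] = wombatXK$  (last char: '$')
Last column: KXtbmowa$
Original string S is at sorted index 8

Answer: KXtbmowa$
8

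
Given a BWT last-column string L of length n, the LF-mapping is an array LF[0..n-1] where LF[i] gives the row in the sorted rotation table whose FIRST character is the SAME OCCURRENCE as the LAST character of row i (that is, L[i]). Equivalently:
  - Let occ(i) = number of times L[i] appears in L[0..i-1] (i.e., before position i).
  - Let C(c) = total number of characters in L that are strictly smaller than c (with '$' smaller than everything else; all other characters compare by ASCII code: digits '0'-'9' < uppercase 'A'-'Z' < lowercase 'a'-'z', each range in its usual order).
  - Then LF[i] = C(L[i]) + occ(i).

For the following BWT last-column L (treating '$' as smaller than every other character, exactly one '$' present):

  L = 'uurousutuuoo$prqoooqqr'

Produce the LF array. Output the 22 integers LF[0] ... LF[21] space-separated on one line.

Answer: 16 17 11 1 18 14 19 15 20 21 2 3 0 7 12 8 4 5 6 9 10 13

Derivation:
Char counts: '$':1, 'o':6, 'p':1, 'q':3, 'r':3, 's':1, 't':1, 'u':6
C (first-col start): C('$')=0, C('o')=1, C('p')=7, C('q')=8, C('r')=11, C('s')=14, C('t')=15, C('u')=16
L[0]='u': occ=0, LF[0]=C('u')+0=16+0=16
L[1]='u': occ=1, LF[1]=C('u')+1=16+1=17
L[2]='r': occ=0, LF[2]=C('r')+0=11+0=11
L[3]='o': occ=0, LF[3]=C('o')+0=1+0=1
L[4]='u': occ=2, LF[4]=C('u')+2=16+2=18
L[5]='s': occ=0, LF[5]=C('s')+0=14+0=14
L[6]='u': occ=3, LF[6]=C('u')+3=16+3=19
L[7]='t': occ=0, LF[7]=C('t')+0=15+0=15
L[8]='u': occ=4, LF[8]=C('u')+4=16+4=20
L[9]='u': occ=5, LF[9]=C('u')+5=16+5=21
L[10]='o': occ=1, LF[10]=C('o')+1=1+1=2
L[11]='o': occ=2, LF[11]=C('o')+2=1+2=3
L[12]='$': occ=0, LF[12]=C('$')+0=0+0=0
L[13]='p': occ=0, LF[13]=C('p')+0=7+0=7
L[14]='r': occ=1, LF[14]=C('r')+1=11+1=12
L[15]='q': occ=0, LF[15]=C('q')+0=8+0=8
L[16]='o': occ=3, LF[16]=C('o')+3=1+3=4
L[17]='o': occ=4, LF[17]=C('o')+4=1+4=5
L[18]='o': occ=5, LF[18]=C('o')+5=1+5=6
L[19]='q': occ=1, LF[19]=C('q')+1=8+1=9
L[20]='q': occ=2, LF[20]=C('q')+2=8+2=10
L[21]='r': occ=2, LF[21]=C('r')+2=11+2=13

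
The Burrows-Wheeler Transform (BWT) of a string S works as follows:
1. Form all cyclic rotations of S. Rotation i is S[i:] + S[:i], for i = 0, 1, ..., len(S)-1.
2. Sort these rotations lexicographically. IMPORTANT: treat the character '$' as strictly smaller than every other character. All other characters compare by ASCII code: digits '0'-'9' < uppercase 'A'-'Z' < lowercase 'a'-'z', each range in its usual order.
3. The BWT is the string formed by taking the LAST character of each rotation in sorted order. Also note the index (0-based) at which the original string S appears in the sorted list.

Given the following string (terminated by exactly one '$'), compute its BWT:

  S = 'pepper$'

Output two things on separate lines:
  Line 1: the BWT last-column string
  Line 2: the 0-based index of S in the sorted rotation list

All 7 rotations (rotation i = S[i:]+S[:i]):
  rot[0] = pepper$
  rot[1] = epper$p
  rot[2] = pper$pe
  rot[3] = per$pep
  rot[4] = er$pepp
  rot[5] = r$peppe
  rot[6] = $pepper
Sorted (with $ < everything):
  sorted[0] = $pepper  (last char: 'r')
  sorted[1] = epper$p  (last char: 'p')
  sorted[2] = er$pepp  (last char: 'p')
  sorted[3] = pepper$  (last char: '$')
  sorted[4] = per$pep  (last char: 'p')
  sorted[5] = pper$pe  (last char: 'e')
  sorted[6] = r$peppe  (last char: 'e')
Last column: rpp$pee
Original string S is at sorted index 3

Answer: rpp$pee
3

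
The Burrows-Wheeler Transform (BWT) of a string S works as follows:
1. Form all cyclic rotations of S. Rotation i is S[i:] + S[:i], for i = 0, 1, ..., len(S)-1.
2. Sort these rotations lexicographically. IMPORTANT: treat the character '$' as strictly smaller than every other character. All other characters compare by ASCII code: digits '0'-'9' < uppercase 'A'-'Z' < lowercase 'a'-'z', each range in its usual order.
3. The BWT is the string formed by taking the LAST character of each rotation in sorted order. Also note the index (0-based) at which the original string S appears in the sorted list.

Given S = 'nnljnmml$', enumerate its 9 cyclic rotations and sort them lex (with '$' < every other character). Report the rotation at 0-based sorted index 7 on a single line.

All 9 rotations (rotation i = S[i:]+S[:i]):
  rot[0] = nnljnmml$
  rot[1] = nljnmml$n
  rot[2] = ljnmml$nn
  rot[3] = jnmml$nnl
  rot[4] = nmml$nnlj
  rot[5] = mml$nnljn
  rot[6] = ml$nnljnm
  rot[7] = l$nnljnmm
  rot[8] = $nnljnmml
Sorted (with $ < everything):
  sorted[0] = $nnljnmml
  sorted[1] = jnmml$nnl
  sorted[2] = l$nnljnmm
  sorted[3] = ljnmml$nn
  sorted[4] = ml$nnljnm
  sorted[5] = mml$nnljn
  sorted[6] = nljnmml$n
  sorted[7] = nmml$nnlj
  sorted[8] = nnljnmml$
sorted[7] = nmml$nnlj

Answer: nmml$nnlj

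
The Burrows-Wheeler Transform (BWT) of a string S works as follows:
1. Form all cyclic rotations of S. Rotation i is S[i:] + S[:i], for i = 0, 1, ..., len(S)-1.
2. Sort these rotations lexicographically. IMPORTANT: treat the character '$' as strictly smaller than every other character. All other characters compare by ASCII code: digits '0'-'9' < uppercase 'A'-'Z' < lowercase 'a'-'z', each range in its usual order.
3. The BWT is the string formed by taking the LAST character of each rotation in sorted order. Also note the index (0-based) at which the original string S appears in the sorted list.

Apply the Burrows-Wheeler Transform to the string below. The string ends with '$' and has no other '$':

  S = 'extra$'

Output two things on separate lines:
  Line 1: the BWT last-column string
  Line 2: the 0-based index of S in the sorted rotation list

Answer: ar$txe
2

Derivation:
All 6 rotations (rotation i = S[i:]+S[:i]):
  rot[0] = extra$
  rot[1] = xtra$e
  rot[2] = tra$ex
  rot[3] = ra$ext
  rot[4] = a$extr
  rot[5] = $extra
Sorted (with $ < everything):
  sorted[0] = $extra  (last char: 'a')
  sorted[1] = a$extr  (last char: 'r')
  sorted[2] = extra$  (last char: '$')
  sorted[3] = ra$ext  (last char: 't')
  sorted[4] = tra$ex  (last char: 'x')
  sorted[5] = xtra$e  (last char: 'e')
Last column: ar$txe
Original string S is at sorted index 2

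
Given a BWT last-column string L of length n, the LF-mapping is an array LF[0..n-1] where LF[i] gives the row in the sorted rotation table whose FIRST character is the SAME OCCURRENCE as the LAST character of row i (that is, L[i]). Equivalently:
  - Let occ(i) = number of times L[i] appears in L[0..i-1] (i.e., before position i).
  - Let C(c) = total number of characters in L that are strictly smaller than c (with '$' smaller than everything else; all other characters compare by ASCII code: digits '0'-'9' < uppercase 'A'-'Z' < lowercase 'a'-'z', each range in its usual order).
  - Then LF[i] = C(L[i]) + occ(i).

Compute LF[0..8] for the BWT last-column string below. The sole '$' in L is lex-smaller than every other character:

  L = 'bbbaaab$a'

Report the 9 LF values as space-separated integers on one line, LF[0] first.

Answer: 5 6 7 1 2 3 8 0 4

Derivation:
Char counts: '$':1, 'a':4, 'b':4
C (first-col start): C('$')=0, C('a')=1, C('b')=5
L[0]='b': occ=0, LF[0]=C('b')+0=5+0=5
L[1]='b': occ=1, LF[1]=C('b')+1=5+1=6
L[2]='b': occ=2, LF[2]=C('b')+2=5+2=7
L[3]='a': occ=0, LF[3]=C('a')+0=1+0=1
L[4]='a': occ=1, LF[4]=C('a')+1=1+1=2
L[5]='a': occ=2, LF[5]=C('a')+2=1+2=3
L[6]='b': occ=3, LF[6]=C('b')+3=5+3=8
L[7]='$': occ=0, LF[7]=C('$')+0=0+0=0
L[8]='a': occ=3, LF[8]=C('a')+3=1+3=4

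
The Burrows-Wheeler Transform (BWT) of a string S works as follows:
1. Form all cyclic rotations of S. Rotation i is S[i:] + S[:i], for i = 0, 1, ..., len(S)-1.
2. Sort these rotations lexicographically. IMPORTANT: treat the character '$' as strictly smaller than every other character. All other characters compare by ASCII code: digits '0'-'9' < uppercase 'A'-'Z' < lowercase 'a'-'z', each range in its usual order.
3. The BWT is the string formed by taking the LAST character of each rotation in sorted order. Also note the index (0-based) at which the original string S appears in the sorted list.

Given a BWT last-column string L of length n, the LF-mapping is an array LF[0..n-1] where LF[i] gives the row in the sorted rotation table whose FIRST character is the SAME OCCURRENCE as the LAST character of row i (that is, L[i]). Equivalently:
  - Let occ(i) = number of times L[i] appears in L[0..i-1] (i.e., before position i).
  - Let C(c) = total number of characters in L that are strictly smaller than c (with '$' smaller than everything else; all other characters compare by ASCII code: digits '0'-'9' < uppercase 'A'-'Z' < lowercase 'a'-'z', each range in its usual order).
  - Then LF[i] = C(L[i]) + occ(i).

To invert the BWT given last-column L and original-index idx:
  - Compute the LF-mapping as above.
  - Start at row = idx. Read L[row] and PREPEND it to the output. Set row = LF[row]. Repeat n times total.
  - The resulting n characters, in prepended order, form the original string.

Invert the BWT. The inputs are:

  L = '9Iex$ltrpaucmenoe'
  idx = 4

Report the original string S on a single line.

LF mapping: 1 2 5 16 0 8 14 13 12 3 15 4 9 6 10 11 7
Walk LF starting at row 4, prepending L[row]:
  step 1: row=4, L[4]='$', prepend. Next row=LF[4]=0
  step 2: row=0, L[0]='9', prepend. Next row=LF[0]=1
  step 3: row=1, L[1]='I', prepend. Next row=LF[1]=2
  step 4: row=2, L[2]='e', prepend. Next row=LF[2]=5
  step 5: row=5, L[5]='l', prepend. Next row=LF[5]=8
  step 6: row=8, L[8]='p', prepend. Next row=LF[8]=12
  step 7: row=12, L[12]='m', prepend. Next row=LF[12]=9
  step 8: row=9, L[9]='a', prepend. Next row=LF[9]=3
  step 9: row=3, L[3]='x', prepend. Next row=LF[3]=16
  step 10: row=16, L[16]='e', prepend. Next row=LF[16]=7
  step 11: row=7, L[7]='r', prepend. Next row=LF[7]=13
  step 12: row=13, L[13]='e', prepend. Next row=LF[13]=6
  step 13: row=6, L[6]='t', prepend. Next row=LF[6]=14
  step 14: row=14, L[14]='n', prepend. Next row=LF[14]=10
  step 15: row=10, L[10]='u', prepend. Next row=LF[10]=15
  step 16: row=15, L[15]='o', prepend. Next row=LF[15]=11
  step 17: row=11, L[11]='c', prepend. Next row=LF[11]=4
Reversed output: counterexampleI9$

Answer: counterexampleI9$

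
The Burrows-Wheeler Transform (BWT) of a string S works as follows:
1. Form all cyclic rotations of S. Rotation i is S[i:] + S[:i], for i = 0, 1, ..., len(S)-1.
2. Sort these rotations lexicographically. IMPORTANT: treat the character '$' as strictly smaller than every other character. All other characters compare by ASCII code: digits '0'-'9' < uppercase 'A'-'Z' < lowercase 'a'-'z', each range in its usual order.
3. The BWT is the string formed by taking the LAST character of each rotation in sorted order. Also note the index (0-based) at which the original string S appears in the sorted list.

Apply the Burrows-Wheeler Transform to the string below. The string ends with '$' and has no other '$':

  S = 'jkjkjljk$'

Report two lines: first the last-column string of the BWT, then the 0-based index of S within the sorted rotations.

All 9 rotations (rotation i = S[i:]+S[:i]):
  rot[0] = jkjkjljk$
  rot[1] = kjkjljk$j
  rot[2] = jkjljk$jk
  rot[3] = kjljk$jkj
  rot[4] = jljk$jkjk
  rot[5] = ljk$jkjkj
  rot[6] = jk$jkjkjl
  rot[7] = k$jkjkjlj
  rot[8] = $jkjkjljk
Sorted (with $ < everything):
  sorted[0] = $jkjkjljk  (last char: 'k')
  sorted[1] = jk$jkjkjl  (last char: 'l')
  sorted[2] = jkjkjljk$  (last char: '$')
  sorted[3] = jkjljk$jk  (last char: 'k')
  sorted[4] = jljk$jkjk  (last char: 'k')
  sorted[5] = k$jkjkjlj  (last char: 'j')
  sorted[6] = kjkjljk$j  (last char: 'j')
  sorted[7] = kjljk$jkj  (last char: 'j')
  sorted[8] = ljk$jkjkj  (last char: 'j')
Last column: kl$kkjjjj
Original string S is at sorted index 2

Answer: kl$kkjjjj
2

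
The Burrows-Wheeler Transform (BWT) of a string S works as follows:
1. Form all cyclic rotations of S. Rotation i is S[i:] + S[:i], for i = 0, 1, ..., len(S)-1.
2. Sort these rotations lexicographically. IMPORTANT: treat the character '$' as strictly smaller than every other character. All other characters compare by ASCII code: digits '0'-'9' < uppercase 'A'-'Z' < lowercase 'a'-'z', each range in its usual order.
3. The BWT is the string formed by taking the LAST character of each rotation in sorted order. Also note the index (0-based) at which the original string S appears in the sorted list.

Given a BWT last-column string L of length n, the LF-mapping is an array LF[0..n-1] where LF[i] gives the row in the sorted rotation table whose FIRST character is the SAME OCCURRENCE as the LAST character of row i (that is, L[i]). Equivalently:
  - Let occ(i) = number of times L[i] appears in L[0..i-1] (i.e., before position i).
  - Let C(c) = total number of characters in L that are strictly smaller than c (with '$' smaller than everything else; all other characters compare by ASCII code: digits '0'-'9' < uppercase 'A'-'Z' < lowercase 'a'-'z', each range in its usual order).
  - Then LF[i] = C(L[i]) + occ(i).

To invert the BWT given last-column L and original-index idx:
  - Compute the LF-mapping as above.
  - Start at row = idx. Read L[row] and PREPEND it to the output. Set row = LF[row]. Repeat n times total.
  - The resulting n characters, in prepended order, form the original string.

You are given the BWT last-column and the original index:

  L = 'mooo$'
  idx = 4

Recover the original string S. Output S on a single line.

Answer: ooom$

Derivation:
LF mapping: 1 2 3 4 0
Walk LF starting at row 4, prepending L[row]:
  step 1: row=4, L[4]='$', prepend. Next row=LF[4]=0
  step 2: row=0, L[0]='m', prepend. Next row=LF[0]=1
  step 3: row=1, L[1]='o', prepend. Next row=LF[1]=2
  step 4: row=2, L[2]='o', prepend. Next row=LF[2]=3
  step 5: row=3, L[3]='o', prepend. Next row=LF[3]=4
Reversed output: ooom$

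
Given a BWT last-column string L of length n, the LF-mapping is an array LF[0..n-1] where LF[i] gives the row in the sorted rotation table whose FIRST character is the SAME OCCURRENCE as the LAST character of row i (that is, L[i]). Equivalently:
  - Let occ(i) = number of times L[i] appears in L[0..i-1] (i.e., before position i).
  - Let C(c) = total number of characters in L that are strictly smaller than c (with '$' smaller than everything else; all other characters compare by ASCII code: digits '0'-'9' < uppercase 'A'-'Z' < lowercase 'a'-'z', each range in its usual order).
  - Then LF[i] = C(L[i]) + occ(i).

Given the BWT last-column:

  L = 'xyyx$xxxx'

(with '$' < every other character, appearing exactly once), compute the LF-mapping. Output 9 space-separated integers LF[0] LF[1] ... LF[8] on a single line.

Answer: 1 7 8 2 0 3 4 5 6

Derivation:
Char counts: '$':1, 'x':6, 'y':2
C (first-col start): C('$')=0, C('x')=1, C('y')=7
L[0]='x': occ=0, LF[0]=C('x')+0=1+0=1
L[1]='y': occ=0, LF[1]=C('y')+0=7+0=7
L[2]='y': occ=1, LF[2]=C('y')+1=7+1=8
L[3]='x': occ=1, LF[3]=C('x')+1=1+1=2
L[4]='$': occ=0, LF[4]=C('$')+0=0+0=0
L[5]='x': occ=2, LF[5]=C('x')+2=1+2=3
L[6]='x': occ=3, LF[6]=C('x')+3=1+3=4
L[7]='x': occ=4, LF[7]=C('x')+4=1+4=5
L[8]='x': occ=5, LF[8]=C('x')+5=1+5=6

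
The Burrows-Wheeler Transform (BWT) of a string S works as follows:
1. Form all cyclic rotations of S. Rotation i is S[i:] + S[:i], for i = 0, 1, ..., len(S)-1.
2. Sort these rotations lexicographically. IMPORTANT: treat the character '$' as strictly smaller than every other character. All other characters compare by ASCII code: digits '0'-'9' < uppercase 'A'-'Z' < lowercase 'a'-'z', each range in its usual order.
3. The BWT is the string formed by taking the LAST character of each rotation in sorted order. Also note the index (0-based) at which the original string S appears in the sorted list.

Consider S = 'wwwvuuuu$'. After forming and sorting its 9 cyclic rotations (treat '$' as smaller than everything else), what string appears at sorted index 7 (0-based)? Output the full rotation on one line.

Answer: wwvuuuu$w

Derivation:
All 9 rotations (rotation i = S[i:]+S[:i]):
  rot[0] = wwwvuuuu$
  rot[1] = wwvuuuu$w
  rot[2] = wvuuuu$ww
  rot[3] = vuuuu$www
  rot[4] = uuuu$wwwv
  rot[5] = uuu$wwwvu
  rot[6] = uu$wwwvuu
  rot[7] = u$wwwvuuu
  rot[8] = $wwwvuuuu
Sorted (with $ < everything):
  sorted[0] = $wwwvuuuu
  sorted[1] = u$wwwvuuu
  sorted[2] = uu$wwwvuu
  sorted[3] = uuu$wwwvu
  sorted[4] = uuuu$wwwv
  sorted[5] = vuuuu$www
  sorted[6] = wvuuuu$ww
  sorted[7] = wwvuuuu$w
  sorted[8] = wwwvuuuu$
sorted[7] = wwvuuuu$w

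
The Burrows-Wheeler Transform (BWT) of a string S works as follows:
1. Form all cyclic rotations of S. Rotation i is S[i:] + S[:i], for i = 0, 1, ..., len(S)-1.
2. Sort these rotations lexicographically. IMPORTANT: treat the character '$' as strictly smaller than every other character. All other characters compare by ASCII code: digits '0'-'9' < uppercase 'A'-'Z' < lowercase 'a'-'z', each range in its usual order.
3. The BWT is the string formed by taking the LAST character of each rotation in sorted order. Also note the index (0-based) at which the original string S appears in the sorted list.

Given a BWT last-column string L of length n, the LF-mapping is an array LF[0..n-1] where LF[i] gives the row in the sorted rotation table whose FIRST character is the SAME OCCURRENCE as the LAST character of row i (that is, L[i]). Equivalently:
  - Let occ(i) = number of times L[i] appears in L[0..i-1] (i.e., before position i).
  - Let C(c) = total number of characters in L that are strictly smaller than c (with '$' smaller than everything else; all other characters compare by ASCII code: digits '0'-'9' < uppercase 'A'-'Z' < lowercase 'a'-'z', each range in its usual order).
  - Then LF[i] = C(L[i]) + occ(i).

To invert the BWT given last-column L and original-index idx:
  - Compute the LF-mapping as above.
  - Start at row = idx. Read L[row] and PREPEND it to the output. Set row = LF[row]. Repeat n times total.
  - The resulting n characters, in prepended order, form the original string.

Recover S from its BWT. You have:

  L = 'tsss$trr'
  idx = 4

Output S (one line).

LF mapping: 6 3 4 5 0 7 1 2
Walk LF starting at row 4, prepending L[row]:
  step 1: row=4, L[4]='$', prepend. Next row=LF[4]=0
  step 2: row=0, L[0]='t', prepend. Next row=LF[0]=6
  step 3: row=6, L[6]='r', prepend. Next row=LF[6]=1
  step 4: row=1, L[1]='s', prepend. Next row=LF[1]=3
  step 5: row=3, L[3]='s', prepend. Next row=LF[3]=5
  step 6: row=5, L[5]='t', prepend. Next row=LF[5]=7
  step 7: row=7, L[7]='r', prepend. Next row=LF[7]=2
  step 8: row=2, L[2]='s', prepend. Next row=LF[2]=4
Reversed output: srtssrt$

Answer: srtssrt$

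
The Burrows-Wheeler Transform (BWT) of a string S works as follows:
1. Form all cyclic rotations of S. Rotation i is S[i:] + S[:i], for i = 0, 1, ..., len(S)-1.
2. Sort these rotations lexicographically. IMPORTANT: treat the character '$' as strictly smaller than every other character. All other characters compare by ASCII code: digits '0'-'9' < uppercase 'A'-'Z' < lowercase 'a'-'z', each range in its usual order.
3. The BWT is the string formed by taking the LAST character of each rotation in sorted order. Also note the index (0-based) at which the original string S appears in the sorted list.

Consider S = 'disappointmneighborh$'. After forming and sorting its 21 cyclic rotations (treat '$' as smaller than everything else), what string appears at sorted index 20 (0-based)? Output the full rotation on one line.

All 21 rotations (rotation i = S[i:]+S[:i]):
  rot[0] = disappointmneighborh$
  rot[1] = isappointmneighborh$d
  rot[2] = sappointmneighborh$di
  rot[3] = appointmneighborh$dis
  rot[4] = ppointmneighborh$disa
  rot[5] = pointmneighborh$disap
  rot[6] = ointmneighborh$disapp
  rot[7] = intmneighborh$disappo
  rot[8] = ntmneighborh$disappoi
  rot[9] = tmneighborh$disappoin
  rot[10] = mneighborh$disappoint
  rot[11] = neighborh$disappointm
  rot[12] = eighborh$disappointmn
  rot[13] = ighborh$disappointmne
  rot[14] = ghborh$disappointmnei
  rot[15] = hborh$disappointmneig
  rot[16] = borh$disappointmneigh
  rot[17] = orh$disappointmneighb
  rot[18] = rh$disappointmneighbo
  rot[19] = h$disappointmneighbor
  rot[20] = $disappointmneighborh
Sorted (with $ < everything):
  sorted[0] = $disappointmneighborh
  sorted[1] = appointmneighborh$dis
  sorted[2] = borh$disappointmneigh
  sorted[3] = disappointmneighborh$
  sorted[4] = eighborh$disappointmn
  sorted[5] = ghborh$disappointmnei
  sorted[6] = h$disappointmneighbor
  sorted[7] = hborh$disappointmneig
  sorted[8] = ighborh$disappointmne
  sorted[9] = intmneighborh$disappo
  sorted[10] = isappointmneighborh$d
  sorted[11] = mneighborh$disappoint
  sorted[12] = neighborh$disappointm
  sorted[13] = ntmneighborh$disappoi
  sorted[14] = ointmneighborh$disapp
  sorted[15] = orh$disappointmneighb
  sorted[16] = pointmneighborh$disap
  sorted[17] = ppointmneighborh$disa
  sorted[18] = rh$disappointmneighbo
  sorted[19] = sappointmneighborh$di
  sorted[20] = tmneighborh$disappoin
sorted[20] = tmneighborh$disappoin

Answer: tmneighborh$disappoin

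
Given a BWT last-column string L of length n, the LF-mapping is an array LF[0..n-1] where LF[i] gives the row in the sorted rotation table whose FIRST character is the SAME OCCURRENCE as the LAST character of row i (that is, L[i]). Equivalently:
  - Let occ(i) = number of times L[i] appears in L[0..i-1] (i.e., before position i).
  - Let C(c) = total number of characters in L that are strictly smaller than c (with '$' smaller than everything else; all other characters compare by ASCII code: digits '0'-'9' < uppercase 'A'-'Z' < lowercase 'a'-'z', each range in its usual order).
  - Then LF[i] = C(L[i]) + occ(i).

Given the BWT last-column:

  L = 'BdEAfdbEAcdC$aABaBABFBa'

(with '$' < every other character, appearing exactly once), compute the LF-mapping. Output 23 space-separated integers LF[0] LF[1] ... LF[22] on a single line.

Char counts: '$':1, 'A':4, 'B':5, 'C':1, 'E':2, 'F':1, 'a':3, 'b':1, 'c':1, 'd':3, 'f':1
C (first-col start): C('$')=0, C('A')=1, C('B')=5, C('C')=10, C('E')=11, C('F')=13, C('a')=14, C('b')=17, C('c')=18, C('d')=19, C('f')=22
L[0]='B': occ=0, LF[0]=C('B')+0=5+0=5
L[1]='d': occ=0, LF[1]=C('d')+0=19+0=19
L[2]='E': occ=0, LF[2]=C('E')+0=11+0=11
L[3]='A': occ=0, LF[3]=C('A')+0=1+0=1
L[4]='f': occ=0, LF[4]=C('f')+0=22+0=22
L[5]='d': occ=1, LF[5]=C('d')+1=19+1=20
L[6]='b': occ=0, LF[6]=C('b')+0=17+0=17
L[7]='E': occ=1, LF[7]=C('E')+1=11+1=12
L[8]='A': occ=1, LF[8]=C('A')+1=1+1=2
L[9]='c': occ=0, LF[9]=C('c')+0=18+0=18
L[10]='d': occ=2, LF[10]=C('d')+2=19+2=21
L[11]='C': occ=0, LF[11]=C('C')+0=10+0=10
L[12]='$': occ=0, LF[12]=C('$')+0=0+0=0
L[13]='a': occ=0, LF[13]=C('a')+0=14+0=14
L[14]='A': occ=2, LF[14]=C('A')+2=1+2=3
L[15]='B': occ=1, LF[15]=C('B')+1=5+1=6
L[16]='a': occ=1, LF[16]=C('a')+1=14+1=15
L[17]='B': occ=2, LF[17]=C('B')+2=5+2=7
L[18]='A': occ=3, LF[18]=C('A')+3=1+3=4
L[19]='B': occ=3, LF[19]=C('B')+3=5+3=8
L[20]='F': occ=0, LF[20]=C('F')+0=13+0=13
L[21]='B': occ=4, LF[21]=C('B')+4=5+4=9
L[22]='a': occ=2, LF[22]=C('a')+2=14+2=16

Answer: 5 19 11 1 22 20 17 12 2 18 21 10 0 14 3 6 15 7 4 8 13 9 16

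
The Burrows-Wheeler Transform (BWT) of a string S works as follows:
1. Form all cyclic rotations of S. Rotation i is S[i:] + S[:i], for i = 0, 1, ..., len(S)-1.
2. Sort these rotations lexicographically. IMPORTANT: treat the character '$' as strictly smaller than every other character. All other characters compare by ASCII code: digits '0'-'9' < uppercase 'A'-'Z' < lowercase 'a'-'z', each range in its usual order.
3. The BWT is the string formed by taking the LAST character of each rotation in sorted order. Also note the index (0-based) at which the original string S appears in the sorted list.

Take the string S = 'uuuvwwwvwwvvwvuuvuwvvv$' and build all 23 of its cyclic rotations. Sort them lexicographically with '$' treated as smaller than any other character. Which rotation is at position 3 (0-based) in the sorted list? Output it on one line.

Answer: uuvwwwvwwvvwvuuvuwvvv$u

Derivation:
All 23 rotations (rotation i = S[i:]+S[:i]):
  rot[0] = uuuvwwwvwwvvwvuuvuwvvv$
  rot[1] = uuvwwwvwwvvwvuuvuwvvv$u
  rot[2] = uvwwwvwwvvwvuuvuwvvv$uu
  rot[3] = vwwwvwwvvwvuuvuwvvv$uuu
  rot[4] = wwwvwwvvwvuuvuwvvv$uuuv
  rot[5] = wwvwwvvwvuuvuwvvv$uuuvw
  rot[6] = wvwwvvwvuuvuwvvv$uuuvww
  rot[7] = vwwvvwvuuvuwvvv$uuuvwww
  rot[8] = wwvvwvuuvuwvvv$uuuvwwwv
  rot[9] = wvvwvuuvuwvvv$uuuvwwwvw
  rot[10] = vvwvuuvuwvvv$uuuvwwwvww
  rot[11] = vwvuuvuwvvv$uuuvwwwvwwv
  rot[12] = wvuuvuwvvv$uuuvwwwvwwvv
  rot[13] = vuuvuwvvv$uuuvwwwvwwvvw
  rot[14] = uuvuwvvv$uuuvwwwvwwvvwv
  rot[15] = uvuwvvv$uuuvwwwvwwvvwvu
  rot[16] = vuwvvv$uuuvwwwvwwvvwvuu
  rot[17] = uwvvv$uuuvwwwvwwvvwvuuv
  rot[18] = wvvv$uuuvwwwvwwvvwvuuvu
  rot[19] = vvv$uuuvwwwvwwvvwvuuvuw
  rot[20] = vv$uuuvwwwvwwvvwvuuvuwv
  rot[21] = v$uuuvwwwvwwvvwvuuvuwvv
  rot[22] = $uuuvwwwvwwvvwvuuvuwvvv
Sorted (with $ < everything):
  sorted[0] = $uuuvwwwvwwvvwvuuvuwvvv
  sorted[1] = uuuvwwwvwwvvwvuuvuwvvv$
  sorted[2] = uuvuwvvv$uuuvwwwvwwvvwv
  sorted[3] = uuvwwwvwwvvwvuuvuwvvv$u
  sorted[4] = uvuwvvv$uuuvwwwvwwvvwvu
  sorted[5] = uvwwwvwwvvwvuuvuwvvv$uu
  sorted[6] = uwvvv$uuuvwwwvwwvvwvuuv
  sorted[7] = v$uuuvwwwvwwvvwvuuvuwvv
  sorted[8] = vuuvuwvvv$uuuvwwwvwwvvw
  sorted[9] = vuwvvv$uuuvwwwvwwvvwvuu
  sorted[10] = vv$uuuvwwwvwwvvwvuuvuwv
  sorted[11] = vvv$uuuvwwwvwwvvwvuuvuw
  sorted[12] = vvwvuuvuwvvv$uuuvwwwvww
  sorted[13] = vwvuuvuwvvv$uuuvwwwvwwv
  sorted[14] = vwwvvwvuuvuwvvv$uuuvwww
  sorted[15] = vwwwvwwvvwvuuvuwvvv$uuu
  sorted[16] = wvuuvuwvvv$uuuvwwwvwwvv
  sorted[17] = wvvv$uuuvwwwvwwvvwvuuvu
  sorted[18] = wvvwvuuvuwvvv$uuuvwwwvw
  sorted[19] = wvwwvvwvuuvuwvvv$uuuvww
  sorted[20] = wwvvwvuuvuwvvv$uuuvwwwv
  sorted[21] = wwvwwvvwvuuvuwvvv$uuuvw
  sorted[22] = wwwvwwvvwvuuvuwvvv$uuuv
sorted[3] = uuvwwwvwwvvwvuuvuwvvv$u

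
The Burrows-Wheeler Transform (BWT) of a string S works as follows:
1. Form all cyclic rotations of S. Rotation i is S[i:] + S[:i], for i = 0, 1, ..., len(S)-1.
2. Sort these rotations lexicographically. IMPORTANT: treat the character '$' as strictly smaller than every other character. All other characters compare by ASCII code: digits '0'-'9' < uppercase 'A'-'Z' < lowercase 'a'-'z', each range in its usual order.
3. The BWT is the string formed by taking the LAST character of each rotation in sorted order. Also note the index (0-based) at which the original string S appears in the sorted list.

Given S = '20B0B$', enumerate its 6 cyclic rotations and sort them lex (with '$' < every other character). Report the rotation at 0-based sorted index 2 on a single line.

Answer: 0B0B$2

Derivation:
All 6 rotations (rotation i = S[i:]+S[:i]):
  rot[0] = 20B0B$
  rot[1] = 0B0B$2
  rot[2] = B0B$20
  rot[3] = 0B$20B
  rot[4] = B$20B0
  rot[5] = $20B0B
Sorted (with $ < everything):
  sorted[0] = $20B0B
  sorted[1] = 0B$20B
  sorted[2] = 0B0B$2
  sorted[3] = 20B0B$
  sorted[4] = B$20B0
  sorted[5] = B0B$20
sorted[2] = 0B0B$2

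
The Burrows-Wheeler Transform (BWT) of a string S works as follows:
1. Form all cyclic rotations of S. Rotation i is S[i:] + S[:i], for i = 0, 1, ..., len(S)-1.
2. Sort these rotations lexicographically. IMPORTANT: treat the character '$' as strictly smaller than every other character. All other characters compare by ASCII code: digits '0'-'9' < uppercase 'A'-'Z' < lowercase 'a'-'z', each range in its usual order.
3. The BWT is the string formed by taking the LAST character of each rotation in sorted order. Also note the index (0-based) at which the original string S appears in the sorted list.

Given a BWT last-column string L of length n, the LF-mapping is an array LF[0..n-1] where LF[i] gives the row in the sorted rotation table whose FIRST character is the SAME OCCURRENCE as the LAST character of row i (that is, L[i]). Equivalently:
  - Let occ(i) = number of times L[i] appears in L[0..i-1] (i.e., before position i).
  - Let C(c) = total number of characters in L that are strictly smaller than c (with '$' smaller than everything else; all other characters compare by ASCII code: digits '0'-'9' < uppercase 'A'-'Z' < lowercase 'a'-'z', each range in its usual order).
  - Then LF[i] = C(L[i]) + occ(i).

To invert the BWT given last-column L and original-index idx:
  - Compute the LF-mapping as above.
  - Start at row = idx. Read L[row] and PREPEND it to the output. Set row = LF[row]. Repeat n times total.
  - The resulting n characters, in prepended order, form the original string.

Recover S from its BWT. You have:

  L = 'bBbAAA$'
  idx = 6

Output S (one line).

Answer: bABAAb$

Derivation:
LF mapping: 5 4 6 1 2 3 0
Walk LF starting at row 6, prepending L[row]:
  step 1: row=6, L[6]='$', prepend. Next row=LF[6]=0
  step 2: row=0, L[0]='b', prepend. Next row=LF[0]=5
  step 3: row=5, L[5]='A', prepend. Next row=LF[5]=3
  step 4: row=3, L[3]='A', prepend. Next row=LF[3]=1
  step 5: row=1, L[1]='B', prepend. Next row=LF[1]=4
  step 6: row=4, L[4]='A', prepend. Next row=LF[4]=2
  step 7: row=2, L[2]='b', prepend. Next row=LF[2]=6
Reversed output: bABAAb$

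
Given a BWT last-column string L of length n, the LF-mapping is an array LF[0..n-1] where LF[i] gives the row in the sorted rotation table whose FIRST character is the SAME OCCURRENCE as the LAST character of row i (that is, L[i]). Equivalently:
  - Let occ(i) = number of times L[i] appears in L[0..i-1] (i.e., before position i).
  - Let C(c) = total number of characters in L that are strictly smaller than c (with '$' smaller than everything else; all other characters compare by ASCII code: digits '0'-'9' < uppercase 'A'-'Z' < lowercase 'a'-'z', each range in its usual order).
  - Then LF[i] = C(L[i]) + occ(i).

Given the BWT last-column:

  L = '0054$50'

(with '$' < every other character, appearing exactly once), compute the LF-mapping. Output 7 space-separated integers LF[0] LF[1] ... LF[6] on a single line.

Char counts: '$':1, '0':3, '4':1, '5':2
C (first-col start): C('$')=0, C('0')=1, C('4')=4, C('5')=5
L[0]='0': occ=0, LF[0]=C('0')+0=1+0=1
L[1]='0': occ=1, LF[1]=C('0')+1=1+1=2
L[2]='5': occ=0, LF[2]=C('5')+0=5+0=5
L[3]='4': occ=0, LF[3]=C('4')+0=4+0=4
L[4]='$': occ=0, LF[4]=C('$')+0=0+0=0
L[5]='5': occ=1, LF[5]=C('5')+1=5+1=6
L[6]='0': occ=2, LF[6]=C('0')+2=1+2=3

Answer: 1 2 5 4 0 6 3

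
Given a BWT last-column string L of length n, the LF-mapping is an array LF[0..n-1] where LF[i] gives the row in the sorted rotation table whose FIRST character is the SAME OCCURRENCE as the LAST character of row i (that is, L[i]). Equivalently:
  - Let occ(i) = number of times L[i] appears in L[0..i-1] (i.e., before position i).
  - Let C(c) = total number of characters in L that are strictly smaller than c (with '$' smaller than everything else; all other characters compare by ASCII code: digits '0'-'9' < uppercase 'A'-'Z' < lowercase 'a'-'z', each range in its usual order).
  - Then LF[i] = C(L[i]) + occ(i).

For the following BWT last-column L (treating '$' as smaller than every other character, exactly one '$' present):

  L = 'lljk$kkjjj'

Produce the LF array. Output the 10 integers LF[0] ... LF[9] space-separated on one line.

Char counts: '$':1, 'j':4, 'k':3, 'l':2
C (first-col start): C('$')=0, C('j')=1, C('k')=5, C('l')=8
L[0]='l': occ=0, LF[0]=C('l')+0=8+0=8
L[1]='l': occ=1, LF[1]=C('l')+1=8+1=9
L[2]='j': occ=0, LF[2]=C('j')+0=1+0=1
L[3]='k': occ=0, LF[3]=C('k')+0=5+0=5
L[4]='$': occ=0, LF[4]=C('$')+0=0+0=0
L[5]='k': occ=1, LF[5]=C('k')+1=5+1=6
L[6]='k': occ=2, LF[6]=C('k')+2=5+2=7
L[7]='j': occ=1, LF[7]=C('j')+1=1+1=2
L[8]='j': occ=2, LF[8]=C('j')+2=1+2=3
L[9]='j': occ=3, LF[9]=C('j')+3=1+3=4

Answer: 8 9 1 5 0 6 7 2 3 4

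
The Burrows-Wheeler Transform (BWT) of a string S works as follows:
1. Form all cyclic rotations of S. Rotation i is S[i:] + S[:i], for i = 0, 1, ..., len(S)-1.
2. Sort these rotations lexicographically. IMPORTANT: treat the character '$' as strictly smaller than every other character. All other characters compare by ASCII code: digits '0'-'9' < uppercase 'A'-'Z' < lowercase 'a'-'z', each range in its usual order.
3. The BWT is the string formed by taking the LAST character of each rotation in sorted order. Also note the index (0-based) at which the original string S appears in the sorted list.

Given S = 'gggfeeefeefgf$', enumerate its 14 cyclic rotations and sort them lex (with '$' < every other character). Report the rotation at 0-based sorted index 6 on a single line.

All 14 rotations (rotation i = S[i:]+S[:i]):
  rot[0] = gggfeeefeefgf$
  rot[1] = ggfeeefeefgf$g
  rot[2] = gfeeefeefgf$gg
  rot[3] = feeefeefgf$ggg
  rot[4] = eeefeefgf$gggf
  rot[5] = eefeefgf$gggfe
  rot[6] = efeefgf$gggfee
  rot[7] = feefgf$gggfeee
  rot[8] = eefgf$gggfeeef
  rot[9] = efgf$gggfeeefe
  rot[10] = fgf$gggfeeefee
  rot[11] = gf$gggfeeefeef
  rot[12] = f$gggfeeefeefg
  rot[13] = $gggfeeefeefgf
Sorted (with $ < everything):
  sorted[0] = $gggfeeefeefgf
  sorted[1] = eeefeefgf$gggf
  sorted[2] = eefeefgf$gggfe
  sorted[3] = eefgf$gggfeeef
  sorted[4] = efeefgf$gggfee
  sorted[5] = efgf$gggfeeefe
  sorted[6] = f$gggfeeefeefg
  sorted[7] = feeefeefgf$ggg
  sorted[8] = feefgf$gggfeee
  sorted[9] = fgf$gggfeeefee
  sorted[10] = gf$gggfeeefeef
  sorted[11] = gfeeefeefgf$gg
  sorted[12] = ggfeeefeefgf$g
  sorted[13] = gggfeeefeefgf$
sorted[6] = f$gggfeeefeefg

Answer: f$gggfeeefeefg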